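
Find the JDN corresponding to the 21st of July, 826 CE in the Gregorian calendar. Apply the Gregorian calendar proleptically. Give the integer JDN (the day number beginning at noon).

JDN 2400001 is 17 November 1858 CE (Gregorian), MJD 0; the target day is −377049 days from there, so JDN = 2022952.

2022952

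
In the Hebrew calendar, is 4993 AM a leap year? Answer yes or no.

Hebrew year 4993 is year 15 of its 19-year Metonic cycle; leap years are at positions 3, 6, 8, 11, 14, 17, 19, so it is a common year (12 months).

no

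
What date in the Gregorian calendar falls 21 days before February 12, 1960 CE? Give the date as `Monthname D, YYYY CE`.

January 22, 1960 CE

JDN of February 12, 1960 CE = 2436977.
2436977 − 21 = 2436956.
JDN 2436956 in the Gregorian calendar is January 22, 1960 CE.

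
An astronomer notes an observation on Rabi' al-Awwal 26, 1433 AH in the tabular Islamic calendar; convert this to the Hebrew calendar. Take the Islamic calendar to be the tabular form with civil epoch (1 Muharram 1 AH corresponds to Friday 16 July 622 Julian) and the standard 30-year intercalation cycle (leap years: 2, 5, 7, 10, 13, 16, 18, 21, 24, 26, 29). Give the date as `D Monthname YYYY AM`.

Both dates share Julian Day Number 2455977; in the Hebrew calendar that is 26 Shevat 5772 AM.

26 Shevat 5772 AM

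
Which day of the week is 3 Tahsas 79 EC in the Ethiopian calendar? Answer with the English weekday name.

Equivalently 27 November 86 Gregorian, JDN 1752802.
Since JDN mod 7 = 2 (0 = Monday), the day is Wednesday.

Wednesday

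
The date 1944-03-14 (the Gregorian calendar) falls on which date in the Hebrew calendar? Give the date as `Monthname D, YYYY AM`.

Adar 19, 5704 AM

Julian Day Number of the source date = 2431164.
Converting JDN 2431164 to the Hebrew calendar gives 19 Adar 5704 AM.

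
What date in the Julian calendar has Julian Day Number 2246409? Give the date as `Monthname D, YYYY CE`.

The proleptic Gregorian equivalent of JDN 2246409 is 11 May 1438.
In the Julian calendar that day is May 2, 1438 CE.

May 2, 1438 CE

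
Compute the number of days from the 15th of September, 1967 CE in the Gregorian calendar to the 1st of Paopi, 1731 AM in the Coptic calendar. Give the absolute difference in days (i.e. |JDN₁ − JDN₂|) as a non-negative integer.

17193

First date → JDN 2439749; second date → JDN 2456942.
The interval is |2439749 − 2456942| = 17193 days.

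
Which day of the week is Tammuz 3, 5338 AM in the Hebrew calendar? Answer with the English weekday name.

Sunday

In the proleptic Gregorian calendar this is 18 June 1578 (JDN 2297581).
Since JDN mod 7 = 6 (0 = Monday), the day is Sunday.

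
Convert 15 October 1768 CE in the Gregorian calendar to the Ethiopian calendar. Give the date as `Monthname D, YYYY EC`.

Julian Day Number of the source date = 2367097.
Converting JDN 2367097 to the Ethiopian calendar gives 7 Tikimt 1761 EC.

Tikimt 7, 1761 EC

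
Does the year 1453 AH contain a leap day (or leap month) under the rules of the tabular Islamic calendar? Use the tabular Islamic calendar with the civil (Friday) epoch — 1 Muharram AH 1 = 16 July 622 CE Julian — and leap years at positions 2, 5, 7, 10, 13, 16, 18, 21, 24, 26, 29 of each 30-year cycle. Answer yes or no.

yes

Year 1453 AH is year 13 of its 30-year cycle; leap positions are 2, 5, 7, 10, 13, 16, 18, 21, 24, 26, 29, so it is a leap year (355 days).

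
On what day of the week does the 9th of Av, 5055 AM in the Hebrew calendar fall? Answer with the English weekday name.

Saturday

In the proleptic Gregorian calendar this is 30 July 1295 (JDN 2194260).
JDN 2194260 mod 7 = 5, and JDN 0 was a Monday, so this is a Saturday.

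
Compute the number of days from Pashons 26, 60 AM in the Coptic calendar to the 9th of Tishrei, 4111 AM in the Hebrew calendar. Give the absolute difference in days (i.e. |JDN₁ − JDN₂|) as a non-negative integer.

First date → JDN 1846845; second date → JDN 1849166.
The interval is |1846845 − 1849166| = 2321 days.

2321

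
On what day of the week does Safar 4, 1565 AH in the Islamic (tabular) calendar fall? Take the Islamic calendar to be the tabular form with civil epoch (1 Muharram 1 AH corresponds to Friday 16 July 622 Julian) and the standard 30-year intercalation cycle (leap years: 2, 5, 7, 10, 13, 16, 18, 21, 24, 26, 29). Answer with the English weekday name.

Sunday

This is JDN 2502702 (24 January 2140 Gregorian).
Since JDN mod 7 = 6 (0 = Monday), the day is Sunday.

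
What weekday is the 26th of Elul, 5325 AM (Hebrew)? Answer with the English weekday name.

Thursday

Equivalently 2 September 1565 Gregorian, JDN 2292909.
Since JDN mod 7 = 3 (0 = Monday), the day is Thursday.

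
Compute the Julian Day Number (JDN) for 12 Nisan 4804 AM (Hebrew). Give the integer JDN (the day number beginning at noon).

Equivalently 20 March 1044 (proleptic Gregorian).
JDN 2299161 is 15 October 1582 CE (Gregorian); the target day is −196709 days from there, so JDN = 2102452.

2102452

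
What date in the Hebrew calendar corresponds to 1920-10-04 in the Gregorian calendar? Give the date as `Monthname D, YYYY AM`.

Tishrei 22, 5681 AM

Both dates share Julian Day Number 2422602; in the Hebrew calendar that is 22 Tishrei 5681 AM.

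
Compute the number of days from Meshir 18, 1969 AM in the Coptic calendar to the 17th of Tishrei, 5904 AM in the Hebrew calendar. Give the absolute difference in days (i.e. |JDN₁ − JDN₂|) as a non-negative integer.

First date → JDN 2544009; second date → JDN 2504043.
The interval is |2544009 − 2504043| = 39966 days.

39966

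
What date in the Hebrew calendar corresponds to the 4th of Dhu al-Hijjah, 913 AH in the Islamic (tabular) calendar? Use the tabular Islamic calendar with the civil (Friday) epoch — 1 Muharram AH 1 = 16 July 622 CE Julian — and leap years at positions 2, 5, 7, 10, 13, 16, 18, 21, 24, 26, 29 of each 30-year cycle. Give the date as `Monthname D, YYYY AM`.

The source date corresponds to 15 April 1508 in the proleptic Gregorian calendar (JDN 2271950).
That day falls on 5 Iyar 5268 AM in the Hebrew calendar.

Iyar 5, 5268 AM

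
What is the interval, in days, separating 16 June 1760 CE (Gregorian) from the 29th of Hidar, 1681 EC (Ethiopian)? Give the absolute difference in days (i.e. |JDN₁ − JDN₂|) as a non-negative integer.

26125

JDN of the first date = 2364054.
JDN of the second date = 2337929.
|2337929 − 2364054| = 26125.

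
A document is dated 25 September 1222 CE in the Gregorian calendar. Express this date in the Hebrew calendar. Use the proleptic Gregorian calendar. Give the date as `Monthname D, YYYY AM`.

Tishrei 11, 4983 AM

Both dates share Julian Day Number 2167654; in the Hebrew calendar that is 11 Tishrei 4983 AM.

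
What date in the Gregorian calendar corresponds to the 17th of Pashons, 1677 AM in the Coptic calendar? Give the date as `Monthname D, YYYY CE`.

Both dates share Julian Day Number 2437445; in the Gregorian calendar that is 25 May 1961 CE.

May 25, 1961 CE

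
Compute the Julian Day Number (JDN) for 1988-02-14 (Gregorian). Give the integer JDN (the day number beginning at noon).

JDN 2299161 is 15 October 1582 CE (Gregorian); the target day is +148045 days from there, so JDN = 2447206.

2447206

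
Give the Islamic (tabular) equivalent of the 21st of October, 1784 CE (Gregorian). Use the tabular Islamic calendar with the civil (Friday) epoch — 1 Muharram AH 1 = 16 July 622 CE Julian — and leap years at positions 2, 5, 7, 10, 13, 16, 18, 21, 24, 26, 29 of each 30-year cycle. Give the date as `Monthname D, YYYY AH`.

Dhu al-Hijjah 6, 1198 AH

Both dates share Julian Day Number 2372947; in the tabular Islamic calendar that is 6 Dhu al-Hijjah 1198 AH.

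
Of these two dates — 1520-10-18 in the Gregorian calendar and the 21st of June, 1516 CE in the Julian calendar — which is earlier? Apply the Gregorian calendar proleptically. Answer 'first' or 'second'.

second

Converting both to JDN: 2276519 vs 2274949; the smaller is the second.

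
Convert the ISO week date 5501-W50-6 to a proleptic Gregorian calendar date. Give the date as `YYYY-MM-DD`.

5501-12-14

ISO week 1 of 5501 is the week containing the first Thursday of 5501.
Week 50, day 6 (Saturday) lands on 5501-12-14.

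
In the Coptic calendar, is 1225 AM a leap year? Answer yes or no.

no

1225 mod 4 = 1; in the Coptic calendar a year is leap when year mod 4 = 3, so it is a common year.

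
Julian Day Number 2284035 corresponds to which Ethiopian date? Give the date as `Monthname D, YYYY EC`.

Ginbot 12, 1533 EC

JDN 2284035 is 17 May 1541 in the proleptic Gregorian calendar.
In the Ethiopian calendar that day is Ginbot 12, 1533 EC.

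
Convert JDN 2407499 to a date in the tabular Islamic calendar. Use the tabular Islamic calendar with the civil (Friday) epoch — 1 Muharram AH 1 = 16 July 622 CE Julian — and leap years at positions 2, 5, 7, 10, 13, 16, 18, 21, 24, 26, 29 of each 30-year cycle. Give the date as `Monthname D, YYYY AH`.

Jumada al-Thani 7, 1296 AH

JDN 2407499 is 29 May 1879 in the Gregorian calendar.
In the tabular Islamic calendar that day is Jumada al-Thani 7, 1296 AH.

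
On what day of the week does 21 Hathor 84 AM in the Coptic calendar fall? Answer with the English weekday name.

Sunday

Equivalently 19 November 367 Gregorian, JDN 1855426.
JDN 1855426 mod 7 = 6, and JDN 0 was a Monday, so this is a Sunday.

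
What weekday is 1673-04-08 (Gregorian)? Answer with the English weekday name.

Saturday

Since JDN mod 7 = 5 (0 = Monday), the day is Saturday.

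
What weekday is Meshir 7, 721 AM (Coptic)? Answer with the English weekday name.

Thursday

Equivalently 7 February 1005 Gregorian, JDN 2088166.
JDN 2088166 mod 7 = 3, and JDN 0 was a Monday, so this is a Thursday.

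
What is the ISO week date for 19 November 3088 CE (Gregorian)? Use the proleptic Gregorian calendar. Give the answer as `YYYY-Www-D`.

3088-W47-1

The weekday is Monday (ISO weekday 1).
That Monday belongs to ISO week 47 of ISO year 3088.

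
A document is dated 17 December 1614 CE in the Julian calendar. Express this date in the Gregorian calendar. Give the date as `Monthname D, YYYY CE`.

At this point the Julian calendar is 10 days behind the Gregorian.
17 December 1614 Julian + 10 days → 27 December 1614 Gregorian.

December 27, 1614 CE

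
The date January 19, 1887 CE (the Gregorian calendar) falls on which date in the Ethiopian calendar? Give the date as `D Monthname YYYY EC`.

Both dates share Julian Day Number 2410291; in the Ethiopian calendar that is 12 Tir 1879 EC.

12 Tir 1879 EC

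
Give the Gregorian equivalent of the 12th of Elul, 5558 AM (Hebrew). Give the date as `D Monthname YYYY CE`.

Both dates share Julian Day Number 2378002; in the Gregorian calendar that is 24 August 1798 CE.

24 August 1798 CE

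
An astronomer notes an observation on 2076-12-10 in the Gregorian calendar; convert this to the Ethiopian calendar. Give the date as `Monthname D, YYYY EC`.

Tahsas 1, 2069 EC

Both dates share Julian Day Number 2479648; in the Ethiopian calendar that is 1 Tahsas 2069 EC.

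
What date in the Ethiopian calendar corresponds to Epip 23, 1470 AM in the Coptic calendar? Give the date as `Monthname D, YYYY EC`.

Hamle 23, 1746 EC

Julian Day Number of the source date = 2361904.
Converting JDN 2361904 to the Ethiopian calendar gives 23 Hamle 1746 EC.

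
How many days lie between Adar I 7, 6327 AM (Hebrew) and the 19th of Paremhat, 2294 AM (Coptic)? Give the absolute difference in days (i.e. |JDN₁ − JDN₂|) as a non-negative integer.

4061

JDN of the first date = 2658685.
JDN of the second date = 2662746.
|2662746 − 2658685| = 4061.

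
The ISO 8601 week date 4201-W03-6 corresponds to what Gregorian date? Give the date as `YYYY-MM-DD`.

4201-01-17

ISO week 1 of 4201 is the week containing the first Thursday of 4201.
Week 3, day 6 (Saturday) lands on 4201-01-17.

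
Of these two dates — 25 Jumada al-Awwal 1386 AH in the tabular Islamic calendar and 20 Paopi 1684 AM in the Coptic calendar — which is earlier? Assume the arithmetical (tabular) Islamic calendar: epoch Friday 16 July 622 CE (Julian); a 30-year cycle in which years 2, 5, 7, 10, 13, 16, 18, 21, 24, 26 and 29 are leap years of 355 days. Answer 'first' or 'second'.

first

The two dates have Julian Day Numbers 2439380 and 2439795 respectively.
Since 2439380 < 2439795, the first date comes first.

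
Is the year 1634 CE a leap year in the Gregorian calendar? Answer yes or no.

no

1634 is not divisible by 4, so it is a common year.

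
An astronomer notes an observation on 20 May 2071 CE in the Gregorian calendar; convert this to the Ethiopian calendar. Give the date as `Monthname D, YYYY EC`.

Both dates share Julian Day Number 2477617; in the Ethiopian calendar that is 12 Ginbot 2063 EC.

Ginbot 12, 2063 EC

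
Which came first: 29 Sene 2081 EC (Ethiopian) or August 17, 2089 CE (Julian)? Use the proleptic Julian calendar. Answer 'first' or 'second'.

First date → JDN 2484239; second date → JDN 2484294.
JDN 2484239 < JDN 2484294, so the first date is earlier.

first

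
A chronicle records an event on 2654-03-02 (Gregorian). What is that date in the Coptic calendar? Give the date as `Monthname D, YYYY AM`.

Meshir 18, 2370 AM

Both dates share Julian Day Number 2690474; in the Coptic calendar that is 18 Meshir 2370 AM.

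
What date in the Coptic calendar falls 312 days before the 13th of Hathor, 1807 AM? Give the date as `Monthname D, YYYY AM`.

Counting 312 days back from JDN 2484743 reaches JDN 2484431, which is Tobi 6, 1806 AM.

Tobi 6, 1806 AM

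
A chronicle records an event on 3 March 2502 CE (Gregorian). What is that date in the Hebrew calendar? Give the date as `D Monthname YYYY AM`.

23 Adar I 6262 AM

Both dates share Julian Day Number 2634958; in the Hebrew calendar that is 23 Adar I 6262 AM.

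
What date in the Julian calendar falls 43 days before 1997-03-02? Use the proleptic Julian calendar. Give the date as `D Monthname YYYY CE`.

The starting date is JDN 2450523; 2450523 − 43 = 2450480.
JDN 2450480 corresponds to 18 January 1997 CE.

18 January 1997 CE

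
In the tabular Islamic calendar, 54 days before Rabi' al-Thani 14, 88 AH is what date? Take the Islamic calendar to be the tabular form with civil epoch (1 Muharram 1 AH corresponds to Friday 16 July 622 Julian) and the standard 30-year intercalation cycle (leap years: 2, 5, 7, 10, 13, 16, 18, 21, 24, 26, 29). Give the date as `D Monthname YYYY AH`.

19 Safar 88 AH

The starting date is JDN 1979372; 1979372 − 54 = 1979318.
JDN 1979318 corresponds to 19 Safar 88 AH.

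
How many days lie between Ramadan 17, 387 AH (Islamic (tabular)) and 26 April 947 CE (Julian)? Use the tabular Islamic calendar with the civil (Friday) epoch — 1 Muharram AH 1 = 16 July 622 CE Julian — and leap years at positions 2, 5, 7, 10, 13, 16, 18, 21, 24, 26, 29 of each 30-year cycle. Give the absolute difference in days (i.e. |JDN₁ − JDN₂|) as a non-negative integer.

First date → JDN 2085478; second date → JDN 2067065.
The interval is |2085478 − 2067065| = 18413 days.

18413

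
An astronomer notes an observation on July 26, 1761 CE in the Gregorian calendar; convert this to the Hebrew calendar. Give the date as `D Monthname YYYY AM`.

24 Tammuz 5521 AM

Julian Day Number of the source date = 2364459.
Converting JDN 2364459 to the Hebrew calendar gives 24 Tammuz 5521 AM.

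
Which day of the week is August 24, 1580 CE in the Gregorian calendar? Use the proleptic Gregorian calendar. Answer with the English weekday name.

Since JDN mod 7 = 6 (0 = Monday), the day is Sunday.

Sunday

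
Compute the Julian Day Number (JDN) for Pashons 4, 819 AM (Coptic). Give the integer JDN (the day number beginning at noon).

In the proleptic Gregorian calendar the same day is 6 May 1103.
JDN 2299161 is 15 October 1582 CE (Gregorian); the target day is −175114 days from there, so JDN = 2124047.

2124047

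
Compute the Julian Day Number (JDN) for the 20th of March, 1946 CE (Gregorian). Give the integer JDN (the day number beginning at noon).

2431900

JDN 2400001 is 17 November 1858 CE (Gregorian), MJD 0; the target day is +31899 days from there, so JDN = 2431900.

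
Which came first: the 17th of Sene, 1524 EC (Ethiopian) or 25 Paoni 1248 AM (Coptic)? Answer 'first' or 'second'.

The two dates have Julian Day Numbers 2280783 and 2280791 respectively.
Since 2280783 < 2280791, the first date comes first.

first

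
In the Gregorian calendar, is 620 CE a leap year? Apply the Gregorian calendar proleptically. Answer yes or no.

620 is divisible by 4 and not by 100, so it is a leap year.

yes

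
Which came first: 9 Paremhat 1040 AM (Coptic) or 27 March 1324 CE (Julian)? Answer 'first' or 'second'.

The two dates have Julian Day Numbers 2204713 and 2204735 respectively.
Since 2204713 < 2204735, the first date comes first.

first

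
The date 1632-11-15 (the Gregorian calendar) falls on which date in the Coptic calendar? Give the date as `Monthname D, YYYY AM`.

Hathor 9, 1349 AM

Both dates share Julian Day Number 2317455; in the Coptic calendar that is 9 Hathor 1349 AM.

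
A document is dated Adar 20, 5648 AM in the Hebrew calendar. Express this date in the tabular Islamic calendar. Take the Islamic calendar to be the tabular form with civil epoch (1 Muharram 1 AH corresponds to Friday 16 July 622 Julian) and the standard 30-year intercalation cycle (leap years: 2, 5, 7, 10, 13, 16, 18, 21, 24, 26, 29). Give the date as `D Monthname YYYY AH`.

Julian Day Number of the source date = 2410700.
Converting JDN 2410700 to the tabular Islamic calendar gives 19 Jumada al-Thani 1305 AH.

19 Jumada al-Thani 1305 AH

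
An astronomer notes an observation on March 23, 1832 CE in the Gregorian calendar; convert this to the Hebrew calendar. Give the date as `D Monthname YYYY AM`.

Both dates share Julian Day Number 2390266; in the Hebrew calendar that is 21 Adar II 5592 AM.

21 Adar II 5592 AM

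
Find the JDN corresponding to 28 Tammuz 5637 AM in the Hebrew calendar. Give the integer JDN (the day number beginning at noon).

Equivalently 9 July 1877 (Gregorian).
JDN 2299161 is 15 October 1582 CE (Gregorian); the target day is +107649 days from there, so JDN = 2406810.

2406810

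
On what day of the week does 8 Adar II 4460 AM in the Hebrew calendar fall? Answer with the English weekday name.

Wednesday

In the proleptic Gregorian calendar this is 7 March 700 (JDN 1976795).
Since JDN mod 7 = 2 (0 = Monday), the day is Wednesday.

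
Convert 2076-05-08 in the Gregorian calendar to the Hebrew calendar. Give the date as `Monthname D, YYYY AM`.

Iyar 5, 5836 AM

Julian Day Number of the source date = 2479432.
Converting JDN 2479432 to the Hebrew calendar gives 5 Iyar 5836 AM.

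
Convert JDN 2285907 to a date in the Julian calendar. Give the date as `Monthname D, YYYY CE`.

The proleptic Gregorian equivalent of JDN 2285907 is 2 July 1546.
In the Julian calendar that day is June 22, 1546 CE.

June 22, 1546 CE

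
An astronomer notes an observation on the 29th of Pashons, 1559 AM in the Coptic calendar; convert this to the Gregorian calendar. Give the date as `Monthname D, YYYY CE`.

Julian Day Number of the source date = 2394357.
Converting JDN 2394357 to the Gregorian calendar gives 5 June 1843 CE.

June 5, 1843 CE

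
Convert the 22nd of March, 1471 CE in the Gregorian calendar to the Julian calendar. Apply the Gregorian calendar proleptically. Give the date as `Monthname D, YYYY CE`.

At this point the Julian calendar is 9 days behind the Gregorian.
22 March 1471 Gregorian − 9 days → 13 March 1471 Julian.

March 13, 1471 CE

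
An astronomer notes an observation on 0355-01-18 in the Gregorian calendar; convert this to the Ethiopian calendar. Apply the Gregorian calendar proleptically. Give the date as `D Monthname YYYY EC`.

Julian Day Number of the source date = 1850738.
Converting JDN 1850738 to the Ethiopian calendar gives 22 Tir 347 EC.

22 Tir 347 EC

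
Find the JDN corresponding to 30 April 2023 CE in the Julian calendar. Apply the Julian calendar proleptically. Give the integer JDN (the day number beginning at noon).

2460078

Equivalently 13 May 2023 (Gregorian).
JDN 2400001 is 17 November 1858 CE (Gregorian), MJD 0; the target day is +60077 days from there, so JDN = 2460078.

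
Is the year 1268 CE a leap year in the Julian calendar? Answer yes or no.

yes

1268 mod 4 = 0, so it is a leap year in the Julian calendar.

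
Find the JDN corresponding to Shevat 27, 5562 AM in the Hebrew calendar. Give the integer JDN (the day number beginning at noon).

2379256

In the Gregorian calendar the same day is 30 January 1802.
JDN 2451545 is 1 January 2000 CE (Gregorian); the target day is −72289 days from there, so JDN = 2379256.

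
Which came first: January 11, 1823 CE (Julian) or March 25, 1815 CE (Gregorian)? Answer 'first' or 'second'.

First date → JDN 2386919; second date → JDN 2384058.
JDN 2384058 < JDN 2386919, so the second date is earlier.

second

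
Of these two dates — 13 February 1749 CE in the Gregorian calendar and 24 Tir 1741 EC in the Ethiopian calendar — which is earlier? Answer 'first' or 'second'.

second

Converting both to JDN: 2359913 vs 2359899; the smaller is the second.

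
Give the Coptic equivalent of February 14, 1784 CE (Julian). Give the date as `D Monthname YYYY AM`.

The source date corresponds to 25 February 1784 in the Gregorian calendar (JDN 2372708).
That day falls on 19 Meshir 1500 AM in the Coptic calendar.

19 Meshir 1500 AM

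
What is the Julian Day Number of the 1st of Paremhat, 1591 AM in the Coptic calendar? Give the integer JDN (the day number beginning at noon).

2405957

Equivalently 9 March 1875 (Gregorian).
JDN 2299161 is 15 October 1582 CE (Gregorian); the target day is +106796 days from there, so JDN = 2405957.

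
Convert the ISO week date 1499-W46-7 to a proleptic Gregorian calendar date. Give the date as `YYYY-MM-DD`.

ISO week 1 of 1499 is the week containing the first Thursday of 1499.
Week 46, day 7 (Sunday) lands on 1499-11-19.

1499-11-19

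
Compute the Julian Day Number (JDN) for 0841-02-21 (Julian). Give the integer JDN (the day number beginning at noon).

2028285

In the proleptic Gregorian calendar the same day is 25 February 841.
JDN 2400001 is 17 November 1858 CE (Gregorian), MJD 0; the target day is −371716 days from there, so JDN = 2028285.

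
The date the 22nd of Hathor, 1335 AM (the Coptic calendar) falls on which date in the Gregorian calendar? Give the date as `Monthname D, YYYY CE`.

November 28, 1618 CE

Julian Day Number of the source date = 2312354.
Converting JDN 2312354 to the Gregorian calendar gives 28 November 1618 CE.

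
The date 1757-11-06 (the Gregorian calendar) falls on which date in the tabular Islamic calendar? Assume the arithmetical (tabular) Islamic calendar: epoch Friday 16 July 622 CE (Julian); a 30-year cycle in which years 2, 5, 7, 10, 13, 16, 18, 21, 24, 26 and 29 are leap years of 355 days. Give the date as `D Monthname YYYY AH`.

23 Safar 1171 AH

Julian Day Number of the source date = 2363101.
Converting JDN 2363101 to the tabular Islamic calendar gives 23 Safar 1171 AH.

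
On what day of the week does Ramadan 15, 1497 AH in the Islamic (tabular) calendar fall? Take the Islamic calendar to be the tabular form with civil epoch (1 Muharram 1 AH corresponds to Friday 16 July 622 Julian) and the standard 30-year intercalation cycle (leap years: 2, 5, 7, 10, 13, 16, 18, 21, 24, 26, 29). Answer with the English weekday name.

Friday

Equivalently 7 September 2074 Gregorian, JDN 2478823.
2478823 ≡ 4 (mod 7); counting from Monday = 0 gives Friday.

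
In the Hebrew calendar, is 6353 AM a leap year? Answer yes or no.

no

Hebrew year 6353 is year 7 of its 19-year Metonic cycle; leap years are at positions 3, 6, 8, 11, 14, 17, 19, so it is a common year (12 months).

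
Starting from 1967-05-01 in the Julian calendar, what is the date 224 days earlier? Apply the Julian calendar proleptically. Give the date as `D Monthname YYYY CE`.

Counting 224 days back from JDN 2439625 reaches JDN 2439401, which is 19 September 1966 CE.

19 September 1966 CE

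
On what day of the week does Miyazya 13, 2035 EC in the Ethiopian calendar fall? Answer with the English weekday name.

This is JDN 2467361 (21 April 2043 Gregorian).
2467361 ≡ 1 (mod 7); counting from Monday = 0 gives Tuesday.

Tuesday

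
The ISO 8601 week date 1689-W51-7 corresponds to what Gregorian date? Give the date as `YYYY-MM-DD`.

1689-12-25

ISO week 1 of 1689 is the week containing the first Thursday of 1689.
Week 51, day 7 (Sunday) lands on 1689-12-25.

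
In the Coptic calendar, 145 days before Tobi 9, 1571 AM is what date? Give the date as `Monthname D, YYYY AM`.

Mesori 19, 1570 AM

The starting date is JDN 2398600; 2398600 − 145 = 2398455.
JDN 2398455 corresponds to Mesori 19, 1570 AM.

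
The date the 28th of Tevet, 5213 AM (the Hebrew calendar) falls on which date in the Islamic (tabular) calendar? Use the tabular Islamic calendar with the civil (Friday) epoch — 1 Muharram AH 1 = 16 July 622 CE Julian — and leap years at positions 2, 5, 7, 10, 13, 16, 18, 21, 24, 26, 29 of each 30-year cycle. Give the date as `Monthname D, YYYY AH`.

Dhu al-Hijjah 28, 856 AH

The source date corresponds to 18 January 1453 in the proleptic Gregorian calendar (JDN 2251775).
That day falls on 28 Dhu al-Hijjah 856 AH in the tabular Islamic calendar.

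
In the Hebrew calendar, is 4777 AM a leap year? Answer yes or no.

Hebrew year 4777 is year 8 of its 19-year Metonic cycle; leap years are at positions 3, 6, 8, 11, 14, 17, 19, so it is a leap year (13 months).

yes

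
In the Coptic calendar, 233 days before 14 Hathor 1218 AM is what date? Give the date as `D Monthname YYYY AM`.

JDN of 14 Hathor 1218 AM = 2269612.
2269612 − 233 = 2269379.
JDN 2269379 in the Coptic calendar is 26 Paremhat 1217 AM.

26 Paremhat 1217 AM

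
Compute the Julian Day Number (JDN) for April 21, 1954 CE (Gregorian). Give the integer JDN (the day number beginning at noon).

2434854

JDN 2451545 is 1 January 2000 CE (Gregorian); the target day is −16691 days from there, so JDN = 2434854.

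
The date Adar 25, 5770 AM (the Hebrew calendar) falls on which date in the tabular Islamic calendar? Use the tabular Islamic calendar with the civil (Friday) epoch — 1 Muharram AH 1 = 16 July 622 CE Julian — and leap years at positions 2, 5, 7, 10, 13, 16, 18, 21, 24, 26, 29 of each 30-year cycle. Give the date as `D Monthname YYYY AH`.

Both dates share Julian Day Number 2455267; in the tabular Islamic calendar that is 25 Rabi' al-Awwal 1431 AH.

25 Rabi' al-Awwal 1431 AH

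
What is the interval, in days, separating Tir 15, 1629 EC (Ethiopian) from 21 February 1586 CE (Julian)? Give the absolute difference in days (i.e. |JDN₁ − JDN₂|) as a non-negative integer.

18586

JDN of the first date = 2318982.
JDN of the second date = 2300396.
|2300396 − 2318982| = 18586.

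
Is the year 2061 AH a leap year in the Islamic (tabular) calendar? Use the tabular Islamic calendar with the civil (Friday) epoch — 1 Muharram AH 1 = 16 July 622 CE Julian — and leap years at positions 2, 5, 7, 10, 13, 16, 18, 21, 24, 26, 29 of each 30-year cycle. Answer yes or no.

yes

Year 2061 AH is year 21 of its 30-year cycle; leap positions are 2, 5, 7, 10, 13, 16, 18, 21, 24, 26, 29, so it is a leap year (355 days).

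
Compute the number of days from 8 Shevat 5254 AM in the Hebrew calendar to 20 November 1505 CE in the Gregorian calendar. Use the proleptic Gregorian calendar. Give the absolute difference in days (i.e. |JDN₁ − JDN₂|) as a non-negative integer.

First date → JDN 2266756; second date → JDN 2271073.
The interval is |2266756 − 2271073| = 4317 days.

4317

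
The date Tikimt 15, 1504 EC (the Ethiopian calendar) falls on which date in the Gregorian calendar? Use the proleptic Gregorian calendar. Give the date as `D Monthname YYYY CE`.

Julian Day Number of the source date = 2273236.
Converting JDN 2273236 to the Gregorian calendar gives 23 October 1511 CE.

23 October 1511 CE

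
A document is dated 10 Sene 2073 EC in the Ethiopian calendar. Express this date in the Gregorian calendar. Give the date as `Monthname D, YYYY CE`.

Julian Day Number of the source date = 2481298.
Converting JDN 2481298 to the Gregorian calendar gives 17 June 2081 CE.

June 17, 2081 CE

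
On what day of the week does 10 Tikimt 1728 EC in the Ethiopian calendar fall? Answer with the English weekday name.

Wednesday

Equivalently 19 October 1735 Gregorian, JDN 2355047.
JDN 2355047 mod 7 = 2, and JDN 0 was a Monday, so this is a Wednesday.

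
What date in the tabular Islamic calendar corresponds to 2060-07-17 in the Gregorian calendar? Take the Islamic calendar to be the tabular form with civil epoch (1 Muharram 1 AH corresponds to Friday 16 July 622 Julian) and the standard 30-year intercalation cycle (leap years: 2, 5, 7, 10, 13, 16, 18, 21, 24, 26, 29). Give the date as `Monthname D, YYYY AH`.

Julian Day Number of the source date = 2473658.
Converting JDN 2473658 to the tabular Islamic calendar gives 18 Safar 1483 AH.

Safar 18, 1483 AH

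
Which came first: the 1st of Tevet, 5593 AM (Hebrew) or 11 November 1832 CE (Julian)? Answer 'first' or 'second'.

The two dates have Julian Day Numbers 2390541 and 2390511 respectively.
Since 2390511 < 2390541, the second date comes first.

second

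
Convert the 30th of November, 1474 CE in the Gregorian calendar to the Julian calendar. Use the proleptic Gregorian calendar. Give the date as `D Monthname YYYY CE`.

21 November 1474 CE

At this point the Julian calendar is 9 days behind the Gregorian.
30 November 1474 Gregorian − 9 days → 21 November 1474 Julian.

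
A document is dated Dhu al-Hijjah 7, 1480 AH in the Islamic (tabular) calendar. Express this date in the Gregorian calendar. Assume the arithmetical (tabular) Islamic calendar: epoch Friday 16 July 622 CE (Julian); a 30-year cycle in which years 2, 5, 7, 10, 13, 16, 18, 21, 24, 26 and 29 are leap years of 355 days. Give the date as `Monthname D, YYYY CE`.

May 30, 2058 CE

Julian Day Number of the source date = 2472879.
Converting JDN 2472879 to the Gregorian calendar gives 30 May 2058 CE.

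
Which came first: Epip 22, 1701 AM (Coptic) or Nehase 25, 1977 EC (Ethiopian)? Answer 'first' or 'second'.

first

First date → JDN 2446276; second date → JDN 2446309.
JDN 2446276 < JDN 2446309, so the first date is earlier.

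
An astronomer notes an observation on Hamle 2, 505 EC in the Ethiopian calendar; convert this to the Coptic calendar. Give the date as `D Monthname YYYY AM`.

2 Epip 229 AM

The source date corresponds to 28 June 513 in the proleptic Gregorian calendar (JDN 1908608).
That day falls on 2 Epip 229 AM in the Coptic calendar.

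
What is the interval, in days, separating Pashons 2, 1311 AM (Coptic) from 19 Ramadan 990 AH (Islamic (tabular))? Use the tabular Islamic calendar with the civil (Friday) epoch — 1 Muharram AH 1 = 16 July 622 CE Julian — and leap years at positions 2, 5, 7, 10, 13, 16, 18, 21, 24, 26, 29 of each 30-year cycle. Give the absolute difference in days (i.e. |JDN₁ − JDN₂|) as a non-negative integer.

JDN of the first date = 2303748.
JDN of the second date = 2299163.
|2299163 − 2303748| = 4585.

4585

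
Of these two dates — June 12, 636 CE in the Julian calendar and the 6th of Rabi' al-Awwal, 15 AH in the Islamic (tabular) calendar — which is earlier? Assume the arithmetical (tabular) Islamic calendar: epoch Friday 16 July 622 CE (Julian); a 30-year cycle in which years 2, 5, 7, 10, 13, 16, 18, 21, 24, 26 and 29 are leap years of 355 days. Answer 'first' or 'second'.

second

The two dates have Julian Day Numbers 1953520 and 1953465 respectively.
Since 1953465 < 1953520, the second date comes first.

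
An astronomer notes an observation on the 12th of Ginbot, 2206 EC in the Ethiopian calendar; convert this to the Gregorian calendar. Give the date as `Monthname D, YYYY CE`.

May 22, 2214 CE

Julian Day Number of the source date = 2529848.
Converting JDN 2529848 to the Gregorian calendar gives 22 May 2214 CE.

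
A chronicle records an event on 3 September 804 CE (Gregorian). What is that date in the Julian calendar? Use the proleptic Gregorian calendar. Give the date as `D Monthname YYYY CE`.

At this point the Julian calendar is 4 days behind the Gregorian.
3 September 804 Gregorian − 4 days → 30 August 804 Julian.

30 August 804 CE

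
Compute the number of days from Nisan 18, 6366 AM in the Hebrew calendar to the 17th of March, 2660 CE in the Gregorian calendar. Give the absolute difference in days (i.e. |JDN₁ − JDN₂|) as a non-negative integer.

19692

JDN of the first date = 2672989.
JDN of the second date = 2692681.
|2692681 − 2672989| = 19692.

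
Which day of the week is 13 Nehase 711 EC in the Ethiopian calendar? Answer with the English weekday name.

Equivalently 10 August 719 Gregorian, JDN 1983890.
Since JDN mod 7 = 6 (0 = Monday), the day is Sunday.

Sunday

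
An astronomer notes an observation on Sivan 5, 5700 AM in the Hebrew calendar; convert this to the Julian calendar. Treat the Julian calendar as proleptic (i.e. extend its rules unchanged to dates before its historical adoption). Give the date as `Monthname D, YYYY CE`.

May 29, 1940 CE

Both dates share Julian Day Number 2429792; in the Julian calendar that is 29 May 1940 CE.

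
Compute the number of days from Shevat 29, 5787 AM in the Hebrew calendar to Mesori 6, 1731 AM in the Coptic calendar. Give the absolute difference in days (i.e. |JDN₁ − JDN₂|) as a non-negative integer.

First date → JDN 2461443; second date → JDN 2457247.
The interval is |2461443 − 2457247| = 4196 days.

4196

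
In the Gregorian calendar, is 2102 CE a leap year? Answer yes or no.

2102 is not divisible by 4, so it is a common year.

no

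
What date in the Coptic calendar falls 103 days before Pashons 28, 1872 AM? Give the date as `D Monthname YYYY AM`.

15 Meshir 1872 AM

JDN of Pashons 28, 1872 AM = 2508680.
2508680 − 103 = 2508577.
JDN 2508577 in the Coptic calendar is 15 Meshir 1872 AM.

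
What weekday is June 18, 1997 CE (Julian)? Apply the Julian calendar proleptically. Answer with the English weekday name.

In the Gregorian calendar this is 1 July 1997 (JDN 2450631).
Since JDN mod 7 = 1 (0 = Monday), the day is Tuesday.

Tuesday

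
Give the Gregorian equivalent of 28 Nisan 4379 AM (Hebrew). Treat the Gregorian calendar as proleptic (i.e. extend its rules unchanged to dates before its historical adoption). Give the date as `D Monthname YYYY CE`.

21 April 619 CE

Both dates share Julian Day Number 1947255; in the Gregorian calendar that is 21 April 619 CE.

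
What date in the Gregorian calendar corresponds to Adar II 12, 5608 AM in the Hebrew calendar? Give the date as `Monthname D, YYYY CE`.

March 17, 1848 CE

Both dates share Julian Day Number 2396104; in the Gregorian calendar that is 17 March 1848 CE.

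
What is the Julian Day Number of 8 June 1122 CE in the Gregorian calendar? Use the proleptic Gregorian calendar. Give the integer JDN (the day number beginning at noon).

2131020

JDN 2400001 is 17 November 1858 CE (Gregorian), MJD 0; the target day is −268981 days from there, so JDN = 2131020.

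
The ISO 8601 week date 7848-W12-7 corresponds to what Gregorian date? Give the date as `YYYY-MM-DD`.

ISO week 1 of 7848 is the week containing the first Thursday of 7848.
Week 12, day 7 (Sunday) lands on 7848-03-26.

7848-03-26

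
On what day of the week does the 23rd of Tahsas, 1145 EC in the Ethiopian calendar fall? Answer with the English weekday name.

Friday

This is JDN 2142179 (26 December 1152 Gregorian).
Since JDN mod 7 = 4 (0 = Monday), the day is Friday.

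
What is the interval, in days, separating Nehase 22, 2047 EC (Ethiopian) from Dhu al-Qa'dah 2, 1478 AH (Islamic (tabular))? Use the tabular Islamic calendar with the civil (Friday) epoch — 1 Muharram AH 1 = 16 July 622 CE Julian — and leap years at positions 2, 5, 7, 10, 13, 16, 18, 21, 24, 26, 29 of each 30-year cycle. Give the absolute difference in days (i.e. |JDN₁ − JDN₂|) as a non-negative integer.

263

First date → JDN 2471873; second date → JDN 2472136.
The interval is |2471873 − 2472136| = 263 days.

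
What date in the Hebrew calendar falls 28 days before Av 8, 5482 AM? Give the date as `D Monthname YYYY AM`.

JDN of Av 8, 5482 AM = 2350210.
2350210 − 28 = 2350182.
JDN 2350182 in the Hebrew calendar is 9 Tammuz 5482 AM.

9 Tammuz 5482 AM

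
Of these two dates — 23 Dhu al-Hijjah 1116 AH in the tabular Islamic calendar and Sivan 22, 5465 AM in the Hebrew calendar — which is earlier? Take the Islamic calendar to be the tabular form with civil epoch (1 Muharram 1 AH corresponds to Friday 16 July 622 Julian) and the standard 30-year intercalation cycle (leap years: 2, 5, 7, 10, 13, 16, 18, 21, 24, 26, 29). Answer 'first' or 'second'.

The two dates have Julian Day Numbers 2343906 and 2343963 respectively.
Since 2343906 < 2343963, the first date comes first.

first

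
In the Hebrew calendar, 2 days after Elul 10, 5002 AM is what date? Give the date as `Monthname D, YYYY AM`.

The starting date is JDN 2174918; 2174918 + 2 = 2174920.
JDN 2174920 corresponds to Elul 12, 5002 AM.

Elul 12, 5002 AM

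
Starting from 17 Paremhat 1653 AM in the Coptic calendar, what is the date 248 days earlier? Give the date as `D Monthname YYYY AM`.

14 Epip 1652 AM

Counting 248 days back from JDN 2428619 reaches JDN 2428371, which is 14 Epip 1652 AM.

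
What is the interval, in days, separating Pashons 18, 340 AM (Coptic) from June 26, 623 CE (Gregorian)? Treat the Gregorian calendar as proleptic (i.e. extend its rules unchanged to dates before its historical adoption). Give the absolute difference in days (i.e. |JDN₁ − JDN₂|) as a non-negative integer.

First date → JDN 1949107; second date → JDN 1948782.
The interval is |1949107 − 1948782| = 325 days.

325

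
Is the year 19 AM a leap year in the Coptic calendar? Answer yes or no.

19 mod 4 = 3; in the Coptic calendar a year is leap when year mod 4 = 3, so it is a leap year.

yes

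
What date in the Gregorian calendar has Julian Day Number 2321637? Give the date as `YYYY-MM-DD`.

1644-04-28

JDN 2451545 is 1 Jan 2000; 2321637 is −129908 days from there.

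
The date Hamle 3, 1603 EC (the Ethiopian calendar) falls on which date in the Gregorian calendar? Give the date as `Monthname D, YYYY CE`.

Julian Day Number of the source date = 2309653.
Converting JDN 2309653 to the Gregorian calendar gives 7 July 1611 CE.

July 7, 1611 CE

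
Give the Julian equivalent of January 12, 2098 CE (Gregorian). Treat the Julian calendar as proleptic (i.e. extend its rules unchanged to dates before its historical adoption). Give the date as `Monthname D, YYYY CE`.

December 30, 2097 CE

At this point the Julian calendar is 13 days behind the Gregorian.
12 January 2098 Gregorian − 13 days → 30 December 2097 Julian.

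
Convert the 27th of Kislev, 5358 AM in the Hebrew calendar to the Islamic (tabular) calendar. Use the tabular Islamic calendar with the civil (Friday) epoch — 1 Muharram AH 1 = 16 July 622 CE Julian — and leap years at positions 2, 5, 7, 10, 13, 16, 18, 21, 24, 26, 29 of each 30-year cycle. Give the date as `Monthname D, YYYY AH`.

Rabi' al-Thani 27, 1006 AH

The source date corresponds to 7 December 1597 in the Gregorian calendar (JDN 2304693).
That day falls on 27 Rabi' al-Thani 1006 AH in the tabular Islamic calendar.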